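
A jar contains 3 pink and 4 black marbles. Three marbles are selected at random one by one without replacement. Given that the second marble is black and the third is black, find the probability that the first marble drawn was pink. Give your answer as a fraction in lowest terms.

3/5

P(first=pink and the second marble is black and the third is black) = (3/7)·(4/6)·(3/5) = 6/35.
P(E) = Σ over first color = 6/35 + 4/35 = 2/7.
By Bayes, P(first=pink | E) = 6/35 / 2/7 = 3/5 ≈ 0.6000.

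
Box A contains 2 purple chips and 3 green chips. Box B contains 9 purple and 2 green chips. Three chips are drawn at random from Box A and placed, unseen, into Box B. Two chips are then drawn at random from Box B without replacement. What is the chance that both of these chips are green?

11/182

Condition on how many of the transferred chips are green (from Box A: 3 green of 5; then Box B has 14 total).
  1 green: C(3,1)C(2,2)/C(5,3) = 3/10; then P = C(3,2)/C(14,2) = 3/91
  2 green: C(3,2)C(2,1)/C(5,3) = 3/5; then P = C(4,2)/C(14,2) = 6/91
  3 green: C(3,3)C(2,0)/C(5,3) = 1/10; then P = C(5,2)/C(14,2) = 10/91
P(both green) = 11/182 ≈ 0.0604.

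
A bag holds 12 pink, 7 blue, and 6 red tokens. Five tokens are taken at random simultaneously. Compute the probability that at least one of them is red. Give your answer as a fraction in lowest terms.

Use the complement: P(at least one red) = 1 − P(no red).
P(none) = C(19,5)/C(25,5) = 11628/53130.
So P = 1 − 11628/53130 = 6917/8855 ≈ 0.7811.

6917/8855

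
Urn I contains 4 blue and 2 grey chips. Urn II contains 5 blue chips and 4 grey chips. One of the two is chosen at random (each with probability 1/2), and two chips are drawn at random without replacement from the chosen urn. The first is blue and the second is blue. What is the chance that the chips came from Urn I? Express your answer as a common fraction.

36/61

P(E | Urn I) = 2/5; P(E | Urn II) = 5/18.
P(E) = 1/2·2/5 + 1/2·5/18 = 61/180.
By Bayes' rule, P(Urn I | E) = 1/5 / 61/180 = 36/61 ≈ 0.5902.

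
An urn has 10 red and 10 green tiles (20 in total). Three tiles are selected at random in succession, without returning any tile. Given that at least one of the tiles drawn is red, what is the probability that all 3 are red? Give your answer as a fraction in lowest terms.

2/17

P(all 3 red) = C(10,3)/C(20,3) = 2/19; P(at least one red) = 1 − C(10,3)/C(20,3) = 17/19.
Since 'all 3 red' ⊆ 'at least one red', P(all 3 | at least one) = 2/19 / 17/19 = 2/17 ≈ 0.1176.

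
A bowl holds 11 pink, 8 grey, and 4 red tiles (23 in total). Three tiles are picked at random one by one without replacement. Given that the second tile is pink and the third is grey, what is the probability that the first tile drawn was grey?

1/3

P(first=grey and the second tile is pink and the third is grey) = (8/23)·(11/22)·(7/21) = 4/69.
P(E) = Σ over first color = 40/483 + 4/69 + 16/483 = 4/23.
By Bayes, P(first=grey | E) = 4/69 / 4/23 = 1/3 ≈ 0.3333.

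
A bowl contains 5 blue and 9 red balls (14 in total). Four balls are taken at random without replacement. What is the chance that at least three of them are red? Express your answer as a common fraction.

6/11

Sum the hypergeometric tail for j = 3,…,4 red balls.
Favorable = C(9,3)·C(5,1) + C(9,4)·C(5,0) = 546; total = C(14,4) = 1001.
P = 546/1001 = 6/11 ≈ 0.5455.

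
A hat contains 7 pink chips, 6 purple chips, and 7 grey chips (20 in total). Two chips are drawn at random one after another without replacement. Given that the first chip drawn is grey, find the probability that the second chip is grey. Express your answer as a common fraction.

6/19

After removing 1 grey, the hat has 6 grey out of 19 remaining.
P(second is grey | given) = 6/19 ≈ 0.3158.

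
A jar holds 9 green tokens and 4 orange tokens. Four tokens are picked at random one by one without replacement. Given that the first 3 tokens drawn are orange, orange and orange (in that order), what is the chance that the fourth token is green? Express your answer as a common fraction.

After removing 3 orange, the jar has 9 green out of 10 remaining.
P(fourth is green | given) = 9/10 ≈ 0.9000.

9/10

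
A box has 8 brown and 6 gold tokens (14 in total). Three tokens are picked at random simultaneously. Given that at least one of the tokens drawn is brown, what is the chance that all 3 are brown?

P(all 3 brown) = C(8,3)/C(14,3) = 2/13; P(at least one brown) = 1 − C(6,3)/C(14,3) = 86/91.
Since 'all 3 brown' ⊆ 'at least one brown', P(all 3 | at least one) = 2/13 / 86/91 = 7/43 ≈ 0.1628.

7/43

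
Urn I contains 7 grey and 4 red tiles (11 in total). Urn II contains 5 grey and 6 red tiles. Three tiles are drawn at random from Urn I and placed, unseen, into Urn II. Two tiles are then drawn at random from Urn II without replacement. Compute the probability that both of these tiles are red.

Condition on how many of the transferred tiles are red (from Urn I: 4 red of 11; then Urn II has 14 total).
  0 red: C(4,0)C(7,3)/C(11,3) = 7/33; then P = C(6,2)/C(14,2) = 15/91
  1 red: C(4,1)C(7,2)/C(11,3) = 28/55; then P = C(7,2)/C(14,2) = 3/13
  2 red: C(4,2)C(7,1)/C(11,3) = 14/55; then P = C(8,2)/C(14,2) = 4/13
  3 red: C(4,3)C(7,0)/C(11,3) = 4/165; then P = C(9,2)/C(14,2) = 36/91
P(both red) = 1203/5005 ≈ 0.2404.

1203/5005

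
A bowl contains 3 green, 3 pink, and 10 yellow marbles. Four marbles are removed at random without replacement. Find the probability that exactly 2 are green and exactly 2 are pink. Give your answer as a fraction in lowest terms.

Unordered draws without replacement: count favorable combinations over C(16,4).
Favorable = C(3,2) · C(3,2) · C(10,0) = 9; total = C(16,4) = 1820.
P = 9/1820 = 9/1820 ≈ 0.0049.

9/1820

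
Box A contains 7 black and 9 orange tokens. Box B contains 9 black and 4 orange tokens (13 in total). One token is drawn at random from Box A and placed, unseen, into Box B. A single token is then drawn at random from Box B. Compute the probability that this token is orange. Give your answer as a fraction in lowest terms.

Condition on how many of the transferred tokens are orange (from Box A: 9 orange of 16; then Box B has 14 total).
  0 orange: C(9,0)C(7,1)/C(16,1) = 7/16; then P = 4/14
  1 orange: C(9,1)C(7,0)/C(16,1) = 9/16; then P = 5/14
P(orange from Box B) = 73/224 ≈ 0.3259.

73/224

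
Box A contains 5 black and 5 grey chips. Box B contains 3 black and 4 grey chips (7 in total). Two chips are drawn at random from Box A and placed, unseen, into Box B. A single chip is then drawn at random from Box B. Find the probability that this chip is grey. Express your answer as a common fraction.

5/9

Condition on how many of the transferred chips are grey (from Box A: 5 grey of 10; then Box B has 9 total).
  0 grey: C(5,0)C(5,2)/C(10,2) = 2/9; then P = 4/9
  1 grey: C(5,1)C(5,1)/C(10,2) = 5/9; then P = 5/9
  2 grey: C(5,2)C(5,0)/C(10,2) = 2/9; then P = 6/9
P(grey from Box B) = 5/9 ≈ 0.5556.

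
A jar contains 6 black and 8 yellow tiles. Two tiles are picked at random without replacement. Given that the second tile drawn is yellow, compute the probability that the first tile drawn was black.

P(first=black and the second tile drawn is yellow) = (6/14)·(8/13) = 24/91.
P(the second tile drawn is yellow) = Σ over first color = 24/91 + 4/13 = 4/7.
By Bayes, P(first=black | the second tile drawn is yellow) = 24/91 / 4/7 = 6/13 ≈ 0.4615.

6/13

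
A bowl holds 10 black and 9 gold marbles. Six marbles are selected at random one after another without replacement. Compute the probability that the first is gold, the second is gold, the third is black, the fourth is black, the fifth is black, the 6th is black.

Multiply the conditional probability of each draw in order, without replacement, so each draw removes one from its color and from the total.
P = (9/19) · (8/18) · (10/17) · (9/16) · (8/15) · (7/14) = 6/323 ≈ 0.0186.

6/323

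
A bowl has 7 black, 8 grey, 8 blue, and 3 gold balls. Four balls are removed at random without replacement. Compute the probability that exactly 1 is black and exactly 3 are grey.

Unordered draws without replacement: count favorable combinations over C(26,4).
Favorable = C(7,1) · C(8,3) · C(8,0) · C(3,0) = 392; total = C(26,4) = 14950.
P = 392/14950 = 196/7475 ≈ 0.0262.

196/7475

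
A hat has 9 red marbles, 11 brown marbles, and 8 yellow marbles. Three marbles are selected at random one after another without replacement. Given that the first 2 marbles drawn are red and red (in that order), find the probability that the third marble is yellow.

4/13

After removing 2 red, the hat has 8 yellow out of 26 remaining.
P(third is yellow | given) = 8/26 = 4/13 ≈ 0.3077.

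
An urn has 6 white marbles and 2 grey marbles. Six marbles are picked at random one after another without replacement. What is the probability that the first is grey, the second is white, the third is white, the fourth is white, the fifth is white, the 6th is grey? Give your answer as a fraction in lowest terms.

1/28

Multiply the conditional probability of each draw in order, without replacement, so each draw removes one from its color and from the total.
P = (2/8) · (6/7) · (5/6) · (4/5) · (3/4) · (1/3) = 1/28 ≈ 0.0357.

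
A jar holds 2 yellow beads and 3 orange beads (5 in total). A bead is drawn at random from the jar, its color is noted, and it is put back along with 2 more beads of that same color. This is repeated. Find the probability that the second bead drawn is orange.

3/5

Condition on the first draw. If first is orange (prob 3/5), second-orange has prob (5)/(7); if not (prob 2/5), it has prob 3/(7).
P = (3/5)·(5/7) + (2/5)·(3/7) = 3/5 ≈ 0.6000.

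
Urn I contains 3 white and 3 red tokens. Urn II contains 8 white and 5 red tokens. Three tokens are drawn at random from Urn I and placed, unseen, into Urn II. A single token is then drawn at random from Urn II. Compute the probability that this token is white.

Condition on how many of the transferred tokens are white (from Urn I: 3 white of 6; then Urn II has 16 total).
  0 white: C(3,0)C(3,3)/C(6,3) = 1/20; then P = 8/16
  1 white: C(3,1)C(3,2)/C(6,3) = 9/20; then P = 9/16
  2 white: C(3,2)C(3,1)/C(6,3) = 9/20; then P = 10/16
  3 white: C(3,3)C(3,0)/C(6,3) = 1/20; then P = 11/16
P(white from Urn II) = 19/32 ≈ 0.5938.

19/32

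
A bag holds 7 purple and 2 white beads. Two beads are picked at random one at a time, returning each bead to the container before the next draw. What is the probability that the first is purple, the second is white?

Multiply the conditional probability of each draw in order, with replacement (the composition resets each draw).
P = (7/9) · (2/9) = 14/81 ≈ 0.1728.

14/81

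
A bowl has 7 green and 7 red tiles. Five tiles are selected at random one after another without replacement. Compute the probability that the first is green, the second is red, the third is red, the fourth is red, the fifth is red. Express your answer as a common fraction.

7/286

Multiply the conditional probability of each draw in order, without replacement, so each draw removes one from its color and from the total.
P = (7/14) · (7/13) · (6/12) · (5/11) · (4/10) = 7/286 ≈ 0.0245.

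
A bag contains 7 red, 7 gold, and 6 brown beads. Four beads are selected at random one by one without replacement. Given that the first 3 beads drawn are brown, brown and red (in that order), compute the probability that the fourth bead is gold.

After removing 1 red, 2 brown, the bag has 7 gold out of 17 remaining.
P(fourth is gold | given) = 7/17 ≈ 0.4118.

7/17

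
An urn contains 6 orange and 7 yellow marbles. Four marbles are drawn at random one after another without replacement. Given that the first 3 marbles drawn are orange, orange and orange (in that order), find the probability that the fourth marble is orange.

3/10

After removing 3 orange, the urn has 3 orange out of 10 remaining.
P(fourth is orange | given) = 3/10 ≈ 0.3000.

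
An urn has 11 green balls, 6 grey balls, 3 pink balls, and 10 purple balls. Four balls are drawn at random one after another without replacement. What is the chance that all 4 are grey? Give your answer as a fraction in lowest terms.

1/1827

Unordered draws without replacement: count favorable combinations over C(30,4).
Favorable = C(11,0) · C(6,4) · C(3,0) · C(10,0) = 15; total = C(30,4) = 27405.
P = 15/27405 = 1/1827 ≈ 0.0005.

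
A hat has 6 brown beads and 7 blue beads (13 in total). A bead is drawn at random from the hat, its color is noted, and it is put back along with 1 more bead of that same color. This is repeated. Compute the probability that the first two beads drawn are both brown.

After a brown draw the hat holds 7 brown out of 14.
P = (6/13)·(7/14) = 3/13 ≈ 0.2308.

3/13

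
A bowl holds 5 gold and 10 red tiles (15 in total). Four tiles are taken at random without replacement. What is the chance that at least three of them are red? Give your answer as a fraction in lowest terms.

Sum the hypergeometric tail for j = 3,…,4 red tiles.
Favorable = C(10,3)·C(5,1) + C(10,4)·C(5,0) = 810; total = C(15,4) = 1365.
P = 810/1365 = 54/91 ≈ 0.5934.

54/91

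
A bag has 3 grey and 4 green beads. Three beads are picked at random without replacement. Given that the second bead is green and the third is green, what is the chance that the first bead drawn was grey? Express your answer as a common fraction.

P(first=grey and the second bead is green and the third is green) = (3/7)·(4/6)·(3/5) = 6/35.
P(E) = Σ over first color = 6/35 + 4/35 = 2/7.
By Bayes, P(first=grey | E) = 6/35 / 2/7 = 3/5 ≈ 0.6000.

3/5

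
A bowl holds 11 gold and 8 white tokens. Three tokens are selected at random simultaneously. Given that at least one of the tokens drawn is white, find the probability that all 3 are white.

14/201

P(all 3 white) = C(8,3)/C(19,3) = 56/969; P(at least one white) = 1 − C(11,3)/C(19,3) = 268/323.
Since 'all 3 white' ⊆ 'at least one white', P(all 3 | at least one) = 56/969 / 268/323 = 14/201 ≈ 0.0697.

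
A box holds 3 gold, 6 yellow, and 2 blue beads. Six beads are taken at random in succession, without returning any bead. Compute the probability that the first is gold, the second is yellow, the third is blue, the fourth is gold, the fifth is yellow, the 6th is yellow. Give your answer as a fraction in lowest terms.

Multiply the conditional probability of each draw in order, without replacement, so each draw removes one from its color and from the total.
P = (3/11) · (6/10) · (2/9) · (2/8) · (5/7) · (4/6) = 1/231 ≈ 0.0043.

1/231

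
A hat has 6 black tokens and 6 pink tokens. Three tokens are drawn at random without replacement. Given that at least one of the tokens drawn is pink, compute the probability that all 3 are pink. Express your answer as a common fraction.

P(all 3 pink) = C(6,3)/C(12,3) = 1/11; P(at least one pink) = 1 − C(6,3)/C(12,3) = 10/11.
Since 'all 3 pink' ⊆ 'at least one pink', P(all 3 | at least one) = 1/11 / 10/11 = 1/10 ≈ 0.1000.

1/10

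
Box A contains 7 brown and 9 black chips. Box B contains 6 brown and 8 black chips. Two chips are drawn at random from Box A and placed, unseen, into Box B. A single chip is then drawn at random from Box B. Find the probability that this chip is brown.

55/128

Condition on how many of the transferred chips are brown (from Box A: 7 brown of 16; then Box B has 16 total).
  0 brown: C(7,0)C(9,2)/C(16,2) = 3/10; then P = 6/16
  1 brown: C(7,1)C(9,1)/C(16,2) = 21/40; then P = 7/16
  2 brown: C(7,2)C(9,0)/C(16,2) = 7/40; then P = 8/16
P(brown from Box B) = 55/128 ≈ 0.4297.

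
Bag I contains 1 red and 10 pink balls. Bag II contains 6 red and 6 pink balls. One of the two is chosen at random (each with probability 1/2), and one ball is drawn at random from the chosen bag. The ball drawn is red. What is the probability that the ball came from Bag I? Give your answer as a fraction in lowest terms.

2/13

P(red | Bag I) = 1/11; P(red | Bag II) = 1/2.
P(red) = 1/2·1/11 + 1/2·1/2 = 13/44.
By Bayes' rule, P(Bag I | red) = 1/22 / 13/44 = 2/13 ≈ 0.1538.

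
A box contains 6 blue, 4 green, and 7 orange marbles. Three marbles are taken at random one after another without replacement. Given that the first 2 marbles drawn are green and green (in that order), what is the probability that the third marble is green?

After removing 2 green, the box has 2 green out of 15 remaining.
P(third is green | given) = 2/15 ≈ 0.1333.

2/15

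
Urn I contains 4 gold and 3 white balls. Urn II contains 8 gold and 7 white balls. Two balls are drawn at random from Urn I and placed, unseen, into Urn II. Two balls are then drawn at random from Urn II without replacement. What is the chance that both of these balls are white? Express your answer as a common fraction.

Condition on how many of the transferred balls are white (from Urn I: 3 white of 7; then Urn II has 17 total).
  0 white: C(3,0)C(4,2)/C(7,2) = 2/7; then P = C(7,2)/C(17,2) = 21/136
  1 white: C(3,1)C(4,1)/C(7,2) = 4/7; then P = C(8,2)/C(17,2) = 7/34
  2 white: C(3,2)C(4,0)/C(7,2) = 1/7; then P = C(9,2)/C(17,2) = 9/34
P(both white) = 95/476 ≈ 0.1996.

95/476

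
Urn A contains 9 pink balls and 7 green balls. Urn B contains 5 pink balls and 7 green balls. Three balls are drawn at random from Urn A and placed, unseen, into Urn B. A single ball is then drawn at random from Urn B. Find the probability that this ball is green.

Condition on how many of the transferred balls are green (from Urn A: 7 green of 16; then Urn B has 15 total).
  0 green: C(7,0)C(9,3)/C(16,3) = 3/20; then P = 7/15
  1 green: C(7,1)C(9,2)/C(16,3) = 9/20; then P = 8/15
  2 green: C(7,2)C(9,1)/C(16,3) = 27/80; then P = 9/15
  3 green: C(7,3)C(9,0)/C(16,3) = 1/16; then P = 10/15
P(green from Urn B) = 133/240 ≈ 0.5542.

133/240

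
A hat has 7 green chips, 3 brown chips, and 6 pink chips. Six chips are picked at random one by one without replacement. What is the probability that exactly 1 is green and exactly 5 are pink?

Unordered draws without replacement: count favorable combinations over C(16,6).
Favorable = C(7,1) · C(3,0) · C(6,5) = 42; total = C(16,6) = 8008.
P = 42/8008 = 3/572 ≈ 0.0052.

3/572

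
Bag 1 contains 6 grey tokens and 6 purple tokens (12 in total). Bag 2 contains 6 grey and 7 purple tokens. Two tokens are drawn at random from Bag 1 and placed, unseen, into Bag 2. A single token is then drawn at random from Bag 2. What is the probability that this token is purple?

8/15

Condition on how many of the transferred tokens are purple (from Bag 1: 6 purple of 12; then Bag 2 has 15 total).
  0 purple: C(6,0)C(6,2)/C(12,2) = 5/22; then P = 7/15
  1 purple: C(6,1)C(6,1)/C(12,2) = 6/11; then P = 8/15
  2 purple: C(6,2)C(6,0)/C(12,2) = 5/22; then P = 9/15
P(purple from Bag 2) = 8/15 ≈ 0.5333.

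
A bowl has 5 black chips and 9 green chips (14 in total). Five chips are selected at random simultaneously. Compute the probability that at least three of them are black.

Sum the hypergeometric tail for j = 3,…,5 black chips.
Favorable = C(5,3)·C(9,2) + C(5,4)·C(9,1) + C(5,5)·C(9,0) = 406; total = C(14,5) = 2002.
P = 406/2002 = 29/143 ≈ 0.2028.

29/143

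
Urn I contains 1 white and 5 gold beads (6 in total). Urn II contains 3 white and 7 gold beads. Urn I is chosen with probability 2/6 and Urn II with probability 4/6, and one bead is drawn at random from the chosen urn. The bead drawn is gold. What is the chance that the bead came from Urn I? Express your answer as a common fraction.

P(gold | Urn I) = 5/6; P(gold | Urn II) = 7/10.
P(gold) = 1/3·5/6 + 2/3·7/10 = 67/90.
By Bayes' rule, P(Urn I | gold) = 5/18 / 67/90 = 25/67 ≈ 0.3731.

25/67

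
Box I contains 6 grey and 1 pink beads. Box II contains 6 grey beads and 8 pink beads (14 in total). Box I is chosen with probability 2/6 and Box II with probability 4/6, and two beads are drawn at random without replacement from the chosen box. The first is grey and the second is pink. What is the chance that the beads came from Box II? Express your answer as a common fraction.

P(E | Box I) = 1/7; P(E | Box II) = 24/91.
P(E) = 1/3·1/7 + 2/3·24/91 = 61/273.
By Bayes' rule, P(Box II | E) = 16/91 / 61/273 = 48/61 ≈ 0.7869.

48/61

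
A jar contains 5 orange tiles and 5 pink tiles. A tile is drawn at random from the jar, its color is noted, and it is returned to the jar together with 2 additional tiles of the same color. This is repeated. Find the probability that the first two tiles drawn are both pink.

7/24

After a pink draw the jar holds 7 pink out of 12.
P = (5/10)·(7/12) = 7/24 ≈ 0.2917.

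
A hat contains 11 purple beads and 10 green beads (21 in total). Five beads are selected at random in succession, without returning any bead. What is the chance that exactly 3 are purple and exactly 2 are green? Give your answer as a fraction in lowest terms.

825/2261

Unordered draws without replacement: count favorable combinations over C(21,5).
Favorable = C(11,3) · C(10,2) = 7425; total = C(21,5) = 20349.
P = 7425/20349 = 825/2261 ≈ 0.3649.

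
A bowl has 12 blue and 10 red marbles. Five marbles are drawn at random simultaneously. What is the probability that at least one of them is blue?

Use the complement: P(at least one blue) = 1 − P(no blue).
P(none) = C(10,5)/C(22,5) = 252/26334.
So P = 1 − 252/26334 = 207/209 ≈ 0.9904.

207/209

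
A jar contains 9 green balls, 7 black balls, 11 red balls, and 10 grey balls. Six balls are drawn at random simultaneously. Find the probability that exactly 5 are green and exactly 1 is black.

Unordered draws without replacement: count favorable combinations over C(37,6).
Favorable = C(9,5) · C(7,1) · C(11,0) · C(10,0) = 882; total = C(37,6) = 2324784.
P = 882/2324784 = 21/55352 ≈ 0.0004.

21/55352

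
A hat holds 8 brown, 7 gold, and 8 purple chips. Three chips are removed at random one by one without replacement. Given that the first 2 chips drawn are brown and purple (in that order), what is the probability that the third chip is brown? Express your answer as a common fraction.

1/3

After removing 1 brown, 1 purple, the hat has 7 brown out of 21 remaining.
P(third is brown | given) = 7/21 = 1/3 ≈ 0.3333.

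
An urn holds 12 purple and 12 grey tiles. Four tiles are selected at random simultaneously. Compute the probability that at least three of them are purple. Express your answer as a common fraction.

Sum the hypergeometric tail for j = 3,…,4 purple tiles.
Favorable = C(12,3)·C(12,1) + C(12,4)·C(12,0) = 3135; total = C(24,4) = 10626.
P = 3135/10626 = 95/322 ≈ 0.2950.

95/322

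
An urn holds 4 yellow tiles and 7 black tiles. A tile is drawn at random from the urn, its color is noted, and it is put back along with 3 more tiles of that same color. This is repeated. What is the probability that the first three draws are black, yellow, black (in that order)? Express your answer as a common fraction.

Track the composition after each reinforcement of +3.
P = (7/11) · (4/14) · (10/17) = 20/187 ≈ 0.1070.

20/187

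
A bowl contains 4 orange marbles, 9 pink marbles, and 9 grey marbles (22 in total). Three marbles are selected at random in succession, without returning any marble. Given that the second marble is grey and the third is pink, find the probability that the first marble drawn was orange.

P(first=orange and the second marble is grey and the third is pink) = (4/22)·(9/21)·(9/20) = 27/770.
P(E) = Σ over first color = 27/770 + 27/385 + 27/385 = 27/154.
By Bayes, P(first=orange | E) = 27/770 / 27/154 = 1/5 ≈ 0.2000.

1/5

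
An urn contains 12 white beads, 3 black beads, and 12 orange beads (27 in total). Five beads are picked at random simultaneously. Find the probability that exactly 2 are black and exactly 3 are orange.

22/2691

Unordered draws without replacement: count favorable combinations over C(27,5).
Favorable = C(12,0) · C(3,2) · C(12,3) = 660; total = C(27,5) = 80730.
P = 660/80730 = 22/2691 ≈ 0.0082.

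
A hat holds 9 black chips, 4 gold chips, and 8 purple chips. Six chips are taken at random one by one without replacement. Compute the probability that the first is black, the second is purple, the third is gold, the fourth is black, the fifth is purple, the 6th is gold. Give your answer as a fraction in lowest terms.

Multiply the conditional probability of each draw in order, without replacement, so each draw removes one from its color and from the total.
P = (9/21) · (8/20) · (4/19) · (8/18) · (7/17) · (3/16) = 2/1615 ≈ 0.0012.

2/1615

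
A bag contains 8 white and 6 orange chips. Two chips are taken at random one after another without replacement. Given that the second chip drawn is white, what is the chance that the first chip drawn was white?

7/13

P(first=white and the second chip drawn is white) = (8/14)·(7/13) = 4/13.
P(the second chip drawn is white) = Σ over first color = 4/13 + 24/91 = 4/7.
By Bayes, P(first=white | the second chip drawn is white) = 4/13 / 4/7 = 7/13 ≈ 0.5385.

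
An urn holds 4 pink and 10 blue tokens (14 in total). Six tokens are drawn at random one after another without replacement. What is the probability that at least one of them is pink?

Use the complement: P(at least one pink) = 1 − P(no pink).
P(none) = C(10,6)/C(14,6) = 210/3003.
So P = 1 − 210/3003 = 133/143 ≈ 0.9301.

133/143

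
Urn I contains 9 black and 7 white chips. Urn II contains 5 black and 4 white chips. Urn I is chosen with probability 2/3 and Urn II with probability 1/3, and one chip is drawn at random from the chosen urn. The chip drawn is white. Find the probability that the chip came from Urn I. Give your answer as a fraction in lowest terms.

P(white | Urn I) = 7/16; P(white | Urn II) = 4/9.
P(white) = 2/3·7/16 + 1/3·4/9 = 95/216.
By Bayes' rule, P(Urn I | white) = 7/24 / 95/216 = 63/95 ≈ 0.6632.

63/95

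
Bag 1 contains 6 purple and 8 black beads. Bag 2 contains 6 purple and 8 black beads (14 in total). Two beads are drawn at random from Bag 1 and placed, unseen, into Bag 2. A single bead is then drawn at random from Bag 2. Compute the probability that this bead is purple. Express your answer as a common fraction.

Condition on how many of the transferred beads are purple (from Bag 1: 6 purple of 14; then Bag 2 has 16 total).
  0 purple: C(6,0)C(8,2)/C(14,2) = 4/13; then P = 6/16
  1 purple: C(6,1)C(8,1)/C(14,2) = 48/91; then P = 7/16
  2 purple: C(6,2)C(8,0)/C(14,2) = 15/91; then P = 8/16
P(purple from Bag 2) = 3/7 ≈ 0.4286.

3/7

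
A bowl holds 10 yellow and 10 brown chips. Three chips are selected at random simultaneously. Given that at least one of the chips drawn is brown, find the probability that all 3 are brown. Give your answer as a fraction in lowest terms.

2/17

P(all 3 brown) = C(10,3)/C(20,3) = 2/19; P(at least one brown) = 1 − C(10,3)/C(20,3) = 17/19.
Since 'all 3 brown' ⊆ 'at least one brown', P(all 3 | at least one) = 2/19 / 17/19 = 2/17 ≈ 0.1176.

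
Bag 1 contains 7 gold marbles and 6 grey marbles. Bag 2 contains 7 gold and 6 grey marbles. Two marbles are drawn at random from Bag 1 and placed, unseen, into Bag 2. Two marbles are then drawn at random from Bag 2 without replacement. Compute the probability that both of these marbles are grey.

77/390

Condition on how many of the transferred marbles are grey (from Bag 1: 6 grey of 13; then Bag 2 has 15 total).
  0 grey: C(6,0)C(7,2)/C(13,2) = 7/26; then P = C(6,2)/C(15,2) = 1/7
  1 grey: C(6,1)C(7,1)/C(13,2) = 7/13; then P = C(7,2)/C(15,2) = 1/5
  2 grey: C(6,2)C(7,0)/C(13,2) = 5/26; then P = C(8,2)/C(15,2) = 4/15
P(both grey) = 77/390 ≈ 0.1974.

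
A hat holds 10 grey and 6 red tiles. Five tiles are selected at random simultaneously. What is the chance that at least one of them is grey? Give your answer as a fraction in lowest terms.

727/728

Use the complement: P(at least one grey) = 1 − P(no grey).
P(none) = C(6,5)/C(16,5) = 6/4368.
So P = 1 − 6/4368 = 727/728 ≈ 0.9986.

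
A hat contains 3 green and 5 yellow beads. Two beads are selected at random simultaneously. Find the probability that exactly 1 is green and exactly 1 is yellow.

15/28

Unordered draws without replacement: count favorable combinations over C(8,2).
Favorable = C(3,1) · C(5,1) = 15; total = C(8,2) = 28.
P = 15/28 = 15/28 ≈ 0.5357.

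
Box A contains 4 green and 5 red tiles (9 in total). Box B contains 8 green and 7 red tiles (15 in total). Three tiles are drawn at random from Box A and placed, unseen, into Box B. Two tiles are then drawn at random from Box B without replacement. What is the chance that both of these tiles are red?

Condition on how many of the transferred tiles are red (from Box A: 5 red of 9; then Box B has 18 total).
  0 red: C(5,0)C(4,3)/C(9,3) = 1/21; then P = C(7,2)/C(18,2) = 7/51
  1 red: C(5,1)C(4,2)/C(9,3) = 5/14; then P = C(8,2)/C(18,2) = 28/153
  2 red: C(5,2)C(4,1)/C(9,3) = 10/21; then P = C(9,2)/C(18,2) = 4/17
  3 red: C(5,3)C(4,0)/C(9,3) = 5/42; then P = C(10,2)/C(18,2) = 5/17
P(both red) = 67/306 ≈ 0.2190.

67/306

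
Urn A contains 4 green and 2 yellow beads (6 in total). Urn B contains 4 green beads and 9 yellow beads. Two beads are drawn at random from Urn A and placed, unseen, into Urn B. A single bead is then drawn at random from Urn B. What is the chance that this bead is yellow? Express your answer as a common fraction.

29/45

Condition on how many of the transferred beads are yellow (from Urn A: 2 yellow of 6; then Urn B has 15 total).
  0 yellow: C(2,0)C(4,2)/C(6,2) = 2/5; then P = 9/15
  1 yellow: C(2,1)C(4,1)/C(6,2) = 8/15; then P = 10/15
  2 yellow: C(2,2)C(4,0)/C(6,2) = 1/15; then P = 11/15
P(yellow from Urn B) = 29/45 ≈ 0.6444.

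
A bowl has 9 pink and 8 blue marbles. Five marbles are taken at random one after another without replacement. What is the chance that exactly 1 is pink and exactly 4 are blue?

Unordered draws without replacement: count favorable combinations over C(17,5).
Favorable = C(9,1) · C(8,4) = 630; total = C(17,5) = 6188.
P = 630/6188 = 45/442 ≈ 0.1018.

45/442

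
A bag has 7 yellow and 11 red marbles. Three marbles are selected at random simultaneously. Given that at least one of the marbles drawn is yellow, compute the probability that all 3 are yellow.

P(all 3 yellow) = C(7,3)/C(18,3) = 35/816; P(at least one yellow) = 1 − C(11,3)/C(18,3) = 217/272.
Since 'all 3 yellow' ⊆ 'at least one yellow', P(all 3 | at least one) = 35/816 / 217/272 = 5/93 ≈ 0.0538.

5/93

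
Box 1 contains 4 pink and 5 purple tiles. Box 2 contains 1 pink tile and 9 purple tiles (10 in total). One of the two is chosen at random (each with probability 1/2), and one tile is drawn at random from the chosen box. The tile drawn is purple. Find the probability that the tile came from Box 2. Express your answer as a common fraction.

P(purple | Box 1) = 5/9; P(purple | Box 2) = 9/10.
P(purple) = 1/2·5/9 + 1/2·9/10 = 131/180.
By Bayes' rule, P(Box 2 | purple) = 9/20 / 131/180 = 81/131 ≈ 0.6183.

81/131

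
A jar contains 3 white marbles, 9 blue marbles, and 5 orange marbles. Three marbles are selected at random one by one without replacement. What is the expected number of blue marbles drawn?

27/17

By linearity of expectation, E[X] = Σ P(draw i is blue); by symmetry each draw (even without replacement) has P(blue) = 9/17.
E[X] = 3 · 9/17 = 27/17 ≈ 1.5882.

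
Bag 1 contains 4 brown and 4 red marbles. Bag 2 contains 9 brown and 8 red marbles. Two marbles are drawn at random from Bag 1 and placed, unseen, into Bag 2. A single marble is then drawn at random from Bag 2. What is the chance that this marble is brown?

Condition on how many of the transferred marbles are brown (from Bag 1: 4 brown of 8; then Bag 2 has 19 total).
  0 brown: C(4,0)C(4,2)/C(8,2) = 3/14; then P = 9/19
  1 brown: C(4,1)C(4,1)/C(8,2) = 4/7; then P = 10/19
  2 brown: C(4,2)C(4,0)/C(8,2) = 3/14; then P = 11/19
P(brown from Bag 2) = 10/19 ≈ 0.5263.

10/19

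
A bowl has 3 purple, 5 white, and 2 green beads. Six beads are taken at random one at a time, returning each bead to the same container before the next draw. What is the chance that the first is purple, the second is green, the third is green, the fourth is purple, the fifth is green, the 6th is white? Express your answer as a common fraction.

9/25000

Multiply the conditional probability of each draw in order, with replacement (the composition resets each draw).
P = (3/10) · (2/10) · (2/10) · (3/10) · (2/10) · (5/10) = 9/25000 ≈ 0.0004.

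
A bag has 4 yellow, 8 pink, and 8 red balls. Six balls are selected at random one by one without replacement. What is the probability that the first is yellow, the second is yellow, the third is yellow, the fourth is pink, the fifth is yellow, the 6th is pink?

7/145350

Multiply the conditional probability of each draw in order, without replacement, so each draw removes one from its color and from the total.
P = (4/20) · (3/19) · (2/18) · (8/17) · (1/16) · (7/15) = 7/145350 ≈ 0.0000.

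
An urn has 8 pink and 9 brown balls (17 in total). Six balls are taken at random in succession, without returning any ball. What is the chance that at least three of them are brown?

333/442

Sum the hypergeometric tail for j = 3,…,6 brown balls.
Favorable = C(9,3)·C(8,3) + C(9,4)·C(8,2) + C(9,5)·C(8,1) + C(9,6)·C(8,0) = 9324; total = C(17,6) = 12376.
P = 9324/12376 = 333/442 ≈ 0.7534.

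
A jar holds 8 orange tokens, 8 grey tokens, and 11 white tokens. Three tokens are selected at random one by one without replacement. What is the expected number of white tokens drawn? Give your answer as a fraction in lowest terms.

11/9

By linearity of expectation, E[X] = Σ P(draw i is white); by symmetry each draw (even without replacement) has P(white) = 11/27.
E[X] = 3 · 11/27 = 11/9 ≈ 1.2222.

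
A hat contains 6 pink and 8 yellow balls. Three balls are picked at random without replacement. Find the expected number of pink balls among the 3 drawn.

By linearity of expectation, E[X] = Σ P(draw i is pink); by symmetry each draw (even without replacement) has P(pink) = 6/14.
E[X] = 3 · 6/14 = 9/7 ≈ 1.2857.

9/7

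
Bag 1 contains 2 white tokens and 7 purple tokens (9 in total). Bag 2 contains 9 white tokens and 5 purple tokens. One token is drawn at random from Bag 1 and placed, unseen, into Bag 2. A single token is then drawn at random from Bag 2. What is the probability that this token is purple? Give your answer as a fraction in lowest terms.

Condition on how many of the transferred tokens are purple (from Bag 1: 7 purple of 9; then Bag 2 has 15 total).
  0 purple: C(7,0)C(2,1)/C(9,1) = 2/9; then P = 5/15
  1 purple: C(7,1)C(2,0)/C(9,1) = 7/9; then P = 6/15
P(purple from Bag 2) = 52/135 ≈ 0.3852.

52/135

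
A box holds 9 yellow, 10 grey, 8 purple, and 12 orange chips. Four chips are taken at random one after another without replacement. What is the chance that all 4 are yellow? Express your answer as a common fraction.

14/9139

Unordered draws without replacement: count favorable combinations over C(39,4).
Favorable = C(9,4) · C(10,0) · C(8,0) · C(12,0) = 126; total = C(39,4) = 82251.
P = 126/82251 = 14/9139 ≈ 0.0015.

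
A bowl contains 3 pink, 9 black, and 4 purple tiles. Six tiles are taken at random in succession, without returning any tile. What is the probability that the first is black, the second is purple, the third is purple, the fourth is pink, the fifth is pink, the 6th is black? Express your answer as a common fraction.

9/10010

Multiply the conditional probability of each draw in order, without replacement, so each draw removes one from its color and from the total.
P = (9/16) · (4/15) · (3/14) · (3/13) · (2/12) · (8/11) = 9/10010 ≈ 0.0009.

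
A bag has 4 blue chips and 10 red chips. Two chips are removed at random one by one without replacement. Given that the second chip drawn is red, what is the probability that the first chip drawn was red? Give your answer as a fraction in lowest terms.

P(first=red and the second chip drawn is red) = (10/14)·(9/13) = 45/91.
P(the second chip drawn is red) = Σ over first color = 20/91 + 45/91 = 5/7.
By Bayes, P(first=red | the second chip drawn is red) = 45/91 / 5/7 = 9/13 ≈ 0.6923.

9/13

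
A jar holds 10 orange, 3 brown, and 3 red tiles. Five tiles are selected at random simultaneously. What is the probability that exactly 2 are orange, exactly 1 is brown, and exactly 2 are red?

135/1456

Unordered draws without replacement: count favorable combinations over C(16,5).
Favorable = C(10,2) · C(3,1) · C(3,2) = 405; total = C(16,5) = 4368.
P = 405/4368 = 135/1456 ≈ 0.0927.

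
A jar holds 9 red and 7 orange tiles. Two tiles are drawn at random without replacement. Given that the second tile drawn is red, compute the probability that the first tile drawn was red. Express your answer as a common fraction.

8/15

P(first=red and the second tile drawn is red) = (9/16)·(8/15) = 3/10.
P(the second tile drawn is red) = Σ over first color = 3/10 + 21/80 = 9/16.
By Bayes, P(first=red | the second tile drawn is red) = 3/10 / 9/16 = 8/15 ≈ 0.5333.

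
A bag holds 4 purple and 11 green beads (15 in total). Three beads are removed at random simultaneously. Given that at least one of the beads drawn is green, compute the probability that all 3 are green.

15/41

P(all 3 green) = C(11,3)/C(15,3) = 33/91; P(at least one green) = 1 − C(4,3)/C(15,3) = 451/455.
Since 'all 3 green' ⊆ 'at least one green', P(all 3 | at least one) = 33/91 / 451/455 = 15/41 ≈ 0.3659.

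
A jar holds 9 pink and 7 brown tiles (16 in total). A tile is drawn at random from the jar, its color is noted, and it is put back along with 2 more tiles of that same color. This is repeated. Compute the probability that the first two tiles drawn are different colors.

7/16

Either brown then pink, or pink then brown; after the first draw the total is 18.
P = (7/16)·(9/18) + (9/16)·(7/18) = 7/16 ≈ 0.4375.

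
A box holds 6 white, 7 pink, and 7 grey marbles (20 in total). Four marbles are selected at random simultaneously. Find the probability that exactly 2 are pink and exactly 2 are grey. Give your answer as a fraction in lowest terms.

Unordered draws without replacement: count favorable combinations over C(20,4).
Favorable = C(6,0) · C(7,2) · C(7,2) = 441; total = C(20,4) = 4845.
P = 441/4845 = 147/1615 ≈ 0.0910.

147/1615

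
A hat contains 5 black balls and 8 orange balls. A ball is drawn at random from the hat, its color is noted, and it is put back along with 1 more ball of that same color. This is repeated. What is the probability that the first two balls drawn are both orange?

After a orange draw the hat holds 9 orange out of 14.
P = (8/13)·(9/14) = 36/91 ≈ 0.3956.

36/91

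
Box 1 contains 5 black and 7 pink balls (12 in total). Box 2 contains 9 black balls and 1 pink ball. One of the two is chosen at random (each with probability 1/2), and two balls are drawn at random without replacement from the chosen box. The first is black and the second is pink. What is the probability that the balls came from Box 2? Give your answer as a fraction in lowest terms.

66/241

P(E | Box 1) = 35/132; P(E | Box 2) = 1/10.
P(E) = 1/2·35/132 + 1/2·1/10 = 241/1320.
By Bayes' rule, P(Box 2 | E) = 1/20 / 241/1320 = 66/241 ≈ 0.2739.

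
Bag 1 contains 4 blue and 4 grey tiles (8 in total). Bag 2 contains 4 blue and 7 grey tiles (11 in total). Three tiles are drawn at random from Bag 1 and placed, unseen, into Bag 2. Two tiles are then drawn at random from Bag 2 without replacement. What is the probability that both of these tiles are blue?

177/1274

Condition on how many of the transferred tiles are blue (from Bag 1: 4 blue of 8; then Bag 2 has 14 total).
  0 blue: C(4,0)C(4,3)/C(8,3) = 1/14; then P = C(4,2)/C(14,2) = 6/91
  1 blue: C(4,1)C(4,2)/C(8,3) = 3/7; then P = C(5,2)/C(14,2) = 10/91
  2 blue: C(4,2)C(4,1)/C(8,3) = 3/7; then P = C(6,2)/C(14,2) = 15/91
  3 blue: C(4,3)C(4,0)/C(8,3) = 1/14; then P = C(7,2)/C(14,2) = 3/13
P(both blue) = 177/1274 ≈ 0.1389.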